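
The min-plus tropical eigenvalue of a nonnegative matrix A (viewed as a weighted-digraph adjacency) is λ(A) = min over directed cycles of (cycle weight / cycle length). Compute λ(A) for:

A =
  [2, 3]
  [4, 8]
λ(A) = 2

Enumerate directed cycles and compute their means (weight / length). Sample:
  cycle 0 → 0: weight = 2, length = 1, mean = 2/1 ≈ 2.000
  cycle 1 → 1: weight = 8, length = 1, mean = 8/1 ≈ 8.000
  cycle 0 → 1 → 0: weight = 7, length = 2, mean = 7/2 ≈ 3.500
  cycle 1 → 0 → 1: weight = 7, length = 2, mean = 7/2 ≈ 3.500
Minimum mean = 2.000, attained e.g. along the cycle 0 → 0 with weight 2 and length 1. So λ(A) = 2/1 = 2.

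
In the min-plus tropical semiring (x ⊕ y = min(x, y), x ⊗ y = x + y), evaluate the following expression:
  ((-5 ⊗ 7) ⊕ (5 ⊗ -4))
((-5 ⊗ 7) ⊕ (5 ⊗ -4)) = 1

Expand innermost to outermost. Recall ⊕ takes the minimum of its arguments and ⊗ takes their sum. Working out the expression ((-5 ⊗ 7) ⊕ (5 ⊗ -4)) gives 1.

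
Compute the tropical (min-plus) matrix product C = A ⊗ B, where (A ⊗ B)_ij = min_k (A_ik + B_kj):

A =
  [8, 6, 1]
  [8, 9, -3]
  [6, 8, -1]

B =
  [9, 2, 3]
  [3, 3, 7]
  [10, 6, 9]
A ⊗ B =
  [9, 7, 10]
  [7, 3, 6]
  [9, 5, 8]

Apply the min-plus product entry-by-entry:
  C[0][0] = min over k of (A[0][0] + B[0][0] = 8 + 9 = 17, A[0][1] + B[1][0] = 6 + 3 = 9, A[0][2] + B[2][0] = 1 + 10 = 11) = 9 (attained at k = 1)
  C[0][1] = min over k of (A[0][0] + B[0][1] = 8 + 2 = 10, A[0][1] + B[1][1] = 6 + 3 = 9, A[0][2] + B[2][1] = 1 + 6 = 7) = 7 (attained at k = 2)
  C[0][2] = min over k of (A[0][0] + B[0][2] = 8 + 3 = 11, A[0][1] + B[1][2] = 6 + 7 = 13, A[0][2] + B[2][2] = 1 + 9 = 10) = 10 (attained at k = 2)
  C[1][0] = min over k of (A[1][0] + B[0][0] = 8 + 9 = 17, A[1][1] + B[1][0] = 9 + 3 = 12, A[1][2] + B[2][0] = -3 + 10 = 7) = 7 (attained at k = 2)
  C[1][1] = min over k of (A[1][0] + B[0][1] = 8 + 2 = 10, A[1][1] + B[1][1] = 9 + 3 = 12, A[1][2] + B[2][1] = -3 + 6 = 3) = 3 (attained at k = 2)
  C[1][2] = min over k of (A[1][0] + B[0][2] = 8 + 3 = 11, A[1][1] + B[1][2] = 9 + 7 = 16, A[1][2] + B[2][2] = -3 + 9 = 6) = 6 (attained at k = 2)
  C[2][0] = min over k of (A[2][0] + B[0][0] = 6 + 9 = 15, A[2][1] + B[1][0] = 8 + 3 = 11, A[2][2] + B[2][0] = -1 + 10 = 9) = 9 (attained at k = 2)
  C[2][1] = min over k of (A[2][0] + B[0][1] = 6 + 2 = 8, A[2][1] + B[1][1] = 8 + 3 = 11, A[2][2] + B[2][1] = -1 + 6 = 5) = 5 (attained at k = 2)
  C[2][2] = min over k of (A[2][0] + B[0][2] = 6 + 3 = 9, A[2][1] + B[1][2] = 8 + 7 = 15, A[2][2] + B[2][2] = -1 + 9 = 8) = 8 (attained at k = 2)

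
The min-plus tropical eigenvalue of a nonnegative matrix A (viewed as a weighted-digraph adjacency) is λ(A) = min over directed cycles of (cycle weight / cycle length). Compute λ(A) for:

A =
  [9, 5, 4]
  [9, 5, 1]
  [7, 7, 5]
λ(A) = 4

Enumerate directed cycles and compute their means (weight / length). Sample:
  cycle 0 → 0: weight = 9, length = 1, mean = 9/1 ≈ 9.000
  cycle 1 → 1: weight = 5, length = 1, mean = 5/1 ≈ 5.000
  cycle 2 → 2: weight = 5, length = 1, mean = 5/1 ≈ 5.000
  cycle 0 → 1 → 0: weight = 14, length = 2, mean = 14/2 ≈ 7.000
  cycle 0 → 2 → 0: weight = 11, length = 2, mean = 11/2 ≈ 5.500
  cycle 1 → 0 → 1: weight = 14, length = 2, mean = 14/2 ≈ 7.000
Minimum mean = 4.000, attained e.g. along the cycle 1 → 2 → 1 with weight 8 and length 2. So λ(A) = 8/2 = 4.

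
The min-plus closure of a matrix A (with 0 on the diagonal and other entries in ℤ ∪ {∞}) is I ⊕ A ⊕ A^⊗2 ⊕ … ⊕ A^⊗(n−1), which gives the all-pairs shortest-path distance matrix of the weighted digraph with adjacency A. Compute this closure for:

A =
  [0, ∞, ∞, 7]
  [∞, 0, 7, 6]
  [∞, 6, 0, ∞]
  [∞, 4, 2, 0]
Closure =
  [0, 11, 9, 7]
  [∞, 0, 7, 6]
  [∞, 6, 0, 12]
  [∞, 4, 2, 0]

This is the Floyd-Warshall all-pairs shortest-path computation. For each intermediate vertex k = 0, 1, …, 3, update dist[i][j] ← min(dist[i][j], dist[i][k] + dist[k][j]). The final matrix gives, for each (i, j), the minimum total weight of any directed path from i to j (possibly empty when i = j).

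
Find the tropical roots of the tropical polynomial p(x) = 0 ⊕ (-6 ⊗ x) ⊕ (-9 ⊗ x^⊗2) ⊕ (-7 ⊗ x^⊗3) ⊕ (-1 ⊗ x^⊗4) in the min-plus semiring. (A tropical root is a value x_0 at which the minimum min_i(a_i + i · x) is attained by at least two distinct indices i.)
Roots: {-6, -2, 3, 6}

Each tropical root is a break point of the lower envelope of the lines y = a_i + i · x (there are 5 lines, with slopes 0, 1, ..., 4). Only the lines that attain the minimum somewhere contribute to roots; other lines are dominated. Here the surviving (envelope) indices are i = 4, i = 3, i = 2, i = 1, i = 0.
Intersections between consecutive envelope lines give the roots: for adjacent envelope indices i < j the intersection is x = (a_i − a_j) / (j − i). Reading off the sorted break points: {-6, -2, 3, 6}.
Verification: at each break x_0, at least two indices attain the minimum of min_i(a_i + i · x_0).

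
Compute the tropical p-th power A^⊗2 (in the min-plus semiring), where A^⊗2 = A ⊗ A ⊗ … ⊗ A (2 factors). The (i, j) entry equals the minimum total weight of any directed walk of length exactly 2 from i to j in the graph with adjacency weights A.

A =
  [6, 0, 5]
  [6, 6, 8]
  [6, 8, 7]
A^⊗2 =
  [6, 6, 8]
  [12, 6, 11]
  [12, 6, 11]

Each entry (A^⊗2)_ij equals the minimum over all length-2 walks i = v_0 → v_1 → … → v_2 = j of Σ_t A[v_t][v_{t+1}]. For example, for (i, j) = (0, 2) we minimise over 3 possible intermediate vertex sequences; the minimum is 8, attained along the walk 0 → 1 → 2.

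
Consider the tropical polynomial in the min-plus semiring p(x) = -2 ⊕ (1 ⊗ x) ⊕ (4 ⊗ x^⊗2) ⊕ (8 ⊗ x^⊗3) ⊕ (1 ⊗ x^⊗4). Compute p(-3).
p(-3) = -11

A tropical monomial a ⊗ x^⊗i evaluates to a + i · x. Evaluating each term at x = -3:
  Term 0 contributes -2 + 0 · -3 = -2
  Term 1 contributes 1 + 1 · -3 = -2
  Term 2 contributes 4 + 2 · -3 = -2
  Term 3 contributes 8 + 3 · -3 = -1
  Term 4 contributes 1 + 4 · -3 = -11
p(-3) = ⊕ of these = min[-2, -2, -2, -1, -11] = -11.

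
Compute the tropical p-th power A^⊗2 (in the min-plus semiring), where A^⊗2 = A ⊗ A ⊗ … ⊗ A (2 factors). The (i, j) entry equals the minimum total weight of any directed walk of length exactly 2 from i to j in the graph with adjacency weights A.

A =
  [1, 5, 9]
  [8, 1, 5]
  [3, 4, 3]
A^⊗2 =
  [2, 6, 10]
  [8, 2, 6]
  [4, 5, 6]

Each entry (A^⊗2)_ij equals the minimum over all length-2 walks i = v_0 → v_1 → … → v_2 = j of Σ_t A[v_t][v_{t+1}]. For example, for (i, j) = (0, 2) we minimise over 3 possible intermediate vertex sequences; the minimum is 10, attained along the walk 0 → 0 → 2.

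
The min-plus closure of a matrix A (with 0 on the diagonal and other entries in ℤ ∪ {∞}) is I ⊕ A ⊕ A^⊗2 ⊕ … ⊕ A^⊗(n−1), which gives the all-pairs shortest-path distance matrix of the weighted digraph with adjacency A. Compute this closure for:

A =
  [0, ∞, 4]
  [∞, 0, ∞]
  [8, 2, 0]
Closure =
  [0, 6, 4]
  [∞, 0, ∞]
  [8, 2, 0]

This is the Floyd-Warshall all-pairs shortest-path computation. For each intermediate vertex k = 0, 1, …, 2, update dist[i][j] ← min(dist[i][j], dist[i][k] + dist[k][j]). The final matrix gives, for each (i, j), the minimum total weight of any directed path from i to j (possibly empty when i = j).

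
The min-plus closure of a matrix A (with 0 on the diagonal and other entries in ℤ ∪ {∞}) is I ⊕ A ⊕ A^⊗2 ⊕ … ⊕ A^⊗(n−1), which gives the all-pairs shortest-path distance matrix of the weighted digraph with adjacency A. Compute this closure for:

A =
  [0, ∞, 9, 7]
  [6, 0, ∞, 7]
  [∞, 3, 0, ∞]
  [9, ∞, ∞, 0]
Closure =
  [0, 12, 9, 7]
  [6, 0, 15, 7]
  [9, 3, 0, 10]
  [9, 21, 18, 0]

This is the Floyd-Warshall all-pairs shortest-path computation. For each intermediate vertex k = 0, 1, …, 3, update dist[i][j] ← min(dist[i][j], dist[i][k] + dist[k][j]). The final matrix gives, for each (i, j), the minimum total weight of any directed path from i to j (possibly empty when i = j).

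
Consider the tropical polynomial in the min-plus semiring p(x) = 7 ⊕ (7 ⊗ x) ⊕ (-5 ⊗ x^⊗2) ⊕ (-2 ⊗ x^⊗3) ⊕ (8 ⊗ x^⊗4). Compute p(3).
p(3) = 1

A tropical monomial a ⊗ x^⊗i evaluates to a + i · x. Evaluating each term at x = 3:
  Term 0 contributes 7 + 0 · 3 = 7
  Term 1 contributes 7 + 1 · 3 = 10
  Term 2 contributes -5 + 2 · 3 = 1
  Term 3 contributes -2 + 3 · 3 = 7
  Term 4 contributes 8 + 4 · 3 = 20
p(3) = ⊕ of these = min[7, 10, 1, 7, 20] = 1.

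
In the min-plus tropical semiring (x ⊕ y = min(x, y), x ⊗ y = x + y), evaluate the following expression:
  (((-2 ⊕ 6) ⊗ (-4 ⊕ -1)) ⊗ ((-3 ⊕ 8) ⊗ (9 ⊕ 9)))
(((-2 ⊕ 6) ⊗ (-4 ⊕ -1)) ⊗ ((-3 ⊕ 8) ⊗ (9 ⊕ 9))) = 0

Expand innermost to outermost. Recall ⊕ takes the minimum of its arguments and ⊗ takes their sum. Working out the expression (((-2 ⊕ 6) ⊗ (-4 ⊕ -1)) ⊗ ((-3 ⊕ 8) ⊗ (9 ⊕ 9))) gives 0.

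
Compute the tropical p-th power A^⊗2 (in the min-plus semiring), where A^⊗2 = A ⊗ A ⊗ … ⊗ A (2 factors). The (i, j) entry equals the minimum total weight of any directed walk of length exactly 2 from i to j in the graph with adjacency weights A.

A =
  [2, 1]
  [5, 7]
A^⊗2 =
  [4, 3]
  [7, 6]

Each entry (A^⊗2)_ij equals the minimum over all length-2 walks i = v_0 → v_1 → … → v_2 = j of Σ_t A[v_t][v_{t+1}]. For example, for (i, j) = (0, 1) we minimise over 2 possible intermediate vertex sequences; the minimum is 3, attained along the walk 0 → 0 → 1.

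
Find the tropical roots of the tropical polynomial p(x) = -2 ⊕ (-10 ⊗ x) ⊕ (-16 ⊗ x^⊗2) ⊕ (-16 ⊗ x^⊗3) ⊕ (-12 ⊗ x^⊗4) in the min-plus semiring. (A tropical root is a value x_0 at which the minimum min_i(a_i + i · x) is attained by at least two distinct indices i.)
Roots: {-4, 0, 6, 8}

Each tropical root is a break point of the lower envelope of the lines y = a_i + i · x (there are 5 lines, with slopes 0, 1, ..., 4). Only the lines that attain the minimum somewhere contribute to roots; other lines are dominated. Here the surviving (envelope) indices are i = 4, i = 3, i = 2, i = 1, i = 0.
Intersections between consecutive envelope lines give the roots: for adjacent envelope indices i < j the intersection is x = (a_i − a_j) / (j − i). Reading off the sorted break points: {-4, 0, 6, 8}.
Verification: at each break x_0, at least two indices attain the minimum of min_i(a_i + i · x_0).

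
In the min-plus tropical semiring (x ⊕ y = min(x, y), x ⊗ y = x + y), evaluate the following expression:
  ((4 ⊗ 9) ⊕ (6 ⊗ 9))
((4 ⊗ 9) ⊕ (6 ⊗ 9)) = 13

Expand innermost to outermost. Recall ⊕ takes the minimum of its arguments and ⊗ takes their sum. Working out the expression ((4 ⊗ 9) ⊕ (6 ⊗ 9)) gives 13.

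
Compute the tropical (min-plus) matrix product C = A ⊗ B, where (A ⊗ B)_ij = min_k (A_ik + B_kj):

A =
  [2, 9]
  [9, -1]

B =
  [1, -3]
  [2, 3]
A ⊗ B =
  [3, -1]
  [1, 2]

Apply the min-plus product entry-by-entry:
  C[0][0] = min over k of (A[0][0] + B[0][0] = 2 + 1 = 3, A[0][1] + B[1][0] = 9 + 2 = 11) = 3 (attained at k = 0)
  C[0][1] = min over k of (A[0][0] + B[0][1] = 2 + -3 = -1, A[0][1] + B[1][1] = 9 + 3 = 12) = -1 (attained at k = 0)
  C[1][0] = min over k of (A[1][0] + B[0][0] = 9 + 1 = 10, A[1][1] + B[1][0] = -1 + 2 = 1) = 1 (attained at k = 1)
  C[1][1] = min over k of (A[1][0] + B[0][1] = 9 + -3 = 6, A[1][1] + B[1][1] = -1 + 3 = 2) = 2 (attained at k = 1)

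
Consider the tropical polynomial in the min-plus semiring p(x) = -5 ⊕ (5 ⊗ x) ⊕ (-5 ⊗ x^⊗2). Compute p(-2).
p(-2) = -9

A tropical monomial a ⊗ x^⊗i evaluates to a + i · x. Evaluating each term at x = -2:
  Term 0 contributes -5 + 0 · -2 = -5
  Term 1 contributes 5 + 1 · -2 = 3
  Term 2 contributes -5 + 2 · -2 = -9
p(-2) = ⊕ of these = min[-5, 3, -9] = -9.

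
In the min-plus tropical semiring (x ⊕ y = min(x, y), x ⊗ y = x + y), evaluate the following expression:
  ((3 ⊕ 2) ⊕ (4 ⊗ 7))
((3 ⊕ 2) ⊕ (4 ⊗ 7)) = 2

Expand innermost to outermost. Recall ⊕ takes the minimum of its arguments and ⊗ takes their sum. Working out the expression ((3 ⊕ 2) ⊕ (4 ⊗ 7)) gives 2.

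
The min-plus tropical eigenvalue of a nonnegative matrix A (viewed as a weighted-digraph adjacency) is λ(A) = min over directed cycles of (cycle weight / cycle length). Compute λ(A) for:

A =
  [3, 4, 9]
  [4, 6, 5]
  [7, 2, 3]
λ(A) = 3

Enumerate directed cycles and compute their means (weight / length). Sample:
  cycle 0 → 0: weight = 3, length = 1, mean = 3/1 ≈ 3.000
  cycle 1 → 1: weight = 6, length = 1, mean = 6/1 ≈ 6.000
  cycle 2 → 2: weight = 3, length = 1, mean = 3/1 ≈ 3.000
  cycle 0 → 1 → 0: weight = 8, length = 2, mean = 8/2 ≈ 4.000
  cycle 0 → 2 → 0: weight = 16, length = 2, mean = 16/2 ≈ 8.000
  cycle 1 → 0 → 1: weight = 8, length = 2, mean = 8/2 ≈ 4.000
Minimum mean = 3.000, attained e.g. along the cycle 0 → 0 with weight 3 and length 1. So λ(A) = 3/1 = 3.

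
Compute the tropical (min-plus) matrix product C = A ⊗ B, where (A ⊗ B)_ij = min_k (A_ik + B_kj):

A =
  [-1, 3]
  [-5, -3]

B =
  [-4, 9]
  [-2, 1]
A ⊗ B =
  [-5, 4]
  [-9, -2]

Apply the min-plus product entry-by-entry:
  C[0][0] = min over k of (A[0][0] + B[0][0] = -1 + -4 = -5, A[0][1] + B[1][0] = 3 + -2 = 1) = -5 (attained at k = 0)
  C[0][1] = min over k of (A[0][0] + B[0][1] = -1 + 9 = 8, A[0][1] + B[1][1] = 3 + 1 = 4) = 4 (attained at k = 1)
  C[1][0] = min over k of (A[1][0] + B[0][0] = -5 + -4 = -9, A[1][1] + B[1][0] = -3 + -2 = -5) = -9 (attained at k = 0)
  C[1][1] = min over k of (A[1][0] + B[0][1] = -5 + 9 = 4, A[1][1] + B[1][1] = -3 + 1 = -2) = -2 (attained at k = 1)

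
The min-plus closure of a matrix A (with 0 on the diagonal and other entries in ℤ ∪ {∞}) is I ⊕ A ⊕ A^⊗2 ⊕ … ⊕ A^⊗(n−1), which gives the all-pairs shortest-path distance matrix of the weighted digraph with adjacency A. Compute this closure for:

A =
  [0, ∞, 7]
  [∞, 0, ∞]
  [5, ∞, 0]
Closure =
  [0, ∞, 7]
  [∞, 0, ∞]
  [5, ∞, 0]

This is the Floyd-Warshall all-pairs shortest-path computation. For each intermediate vertex k = 0, 1, …, 2, update dist[i][j] ← min(dist[i][j], dist[i][k] + dist[k][j]). The final matrix gives, for each (i, j), the minimum total weight of any directed path from i to j (possibly empty when i = j).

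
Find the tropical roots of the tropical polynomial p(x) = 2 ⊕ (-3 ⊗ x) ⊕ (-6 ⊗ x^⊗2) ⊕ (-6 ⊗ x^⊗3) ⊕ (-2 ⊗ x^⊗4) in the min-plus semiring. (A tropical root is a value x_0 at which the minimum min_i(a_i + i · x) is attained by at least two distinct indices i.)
Roots: {-4, 0, 3, 5}

Each tropical root is a break point of the lower envelope of the lines y = a_i + i · x (there are 5 lines, with slopes 0, 1, ..., 4). Only the lines that attain the minimum somewhere contribute to roots; other lines are dominated. Here the surviving (envelope) indices are i = 4, i = 3, i = 2, i = 1, i = 0.
Intersections between consecutive envelope lines give the roots: for adjacent envelope indices i < j the intersection is x = (a_i − a_j) / (j − i). Reading off the sorted break points: {-4, 0, 3, 5}.
Verification: at each break x_0, at least two indices attain the minimum of min_i(a_i + i · x_0).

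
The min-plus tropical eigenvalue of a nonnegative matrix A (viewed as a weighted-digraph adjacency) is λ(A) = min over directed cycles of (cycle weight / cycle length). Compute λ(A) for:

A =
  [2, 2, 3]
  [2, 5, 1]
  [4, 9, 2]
λ(A) = 2

Enumerate directed cycles and compute their means (weight / length). Sample:
  cycle 0 → 0: weight = 2, length = 1, mean = 2/1 ≈ 2.000
  cycle 1 → 1: weight = 5, length = 1, mean = 5/1 ≈ 5.000
  cycle 2 → 2: weight = 2, length = 1, mean = 2/1 ≈ 2.000
  cycle 0 → 1 → 0: weight = 4, length = 2, mean = 4/2 ≈ 2.000
  cycle 0 → 2 → 0: weight = 7, length = 2, mean = 7/2 ≈ 3.500
  cycle 1 → 0 → 1: weight = 4, length = 2, mean = 4/2 ≈ 2.000
Minimum mean = 2.000, attained e.g. along the cycle 0 → 0 with weight 2 and length 1. So λ(A) = 2/1 = 2.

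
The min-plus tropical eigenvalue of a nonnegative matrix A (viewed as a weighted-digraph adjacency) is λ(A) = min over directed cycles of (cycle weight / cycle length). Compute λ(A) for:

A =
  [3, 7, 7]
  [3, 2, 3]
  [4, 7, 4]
λ(A) = 2

Enumerate directed cycles and compute their means (weight / length). Sample:
  cycle 0 → 0: weight = 3, length = 1, mean = 3/1 ≈ 3.000
  cycle 1 → 1: weight = 2, length = 1, mean = 2/1 ≈ 2.000
  cycle 2 → 2: weight = 4, length = 1, mean = 4/1 ≈ 4.000
  cycle 0 → 1 → 0: weight = 10, length = 2, mean = 10/2 ≈ 5.000
  cycle 0 → 2 → 0: weight = 11, length = 2, mean = 11/2 ≈ 5.500
  cycle 1 → 0 → 1: weight = 10, length = 2, mean = 10/2 ≈ 5.000
Minimum mean = 2.000, attained e.g. along the cycle 1 → 1 with weight 2 and length 1. So λ(A) = 2/1 = 2.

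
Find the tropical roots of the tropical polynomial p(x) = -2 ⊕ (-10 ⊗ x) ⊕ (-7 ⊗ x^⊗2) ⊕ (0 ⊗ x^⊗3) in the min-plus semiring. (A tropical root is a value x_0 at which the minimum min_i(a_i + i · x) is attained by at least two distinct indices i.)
Roots: {-7, -3, 8}

Each tropical root is a break point of the lower envelope of the lines y = a_i + i · x (there are 4 lines, with slopes 0, 1, ..., 3). Only the lines that attain the minimum somewhere contribute to roots; other lines are dominated. Here the surviving (envelope) indices are i = 3, i = 2, i = 1, i = 0.
Intersections between consecutive envelope lines give the roots: for adjacent envelope indices i < j the intersection is x = (a_i − a_j) / (j − i). Reading off the sorted break points: {-7, -3, 8}.
Verification: at each break x_0, at least two indices attain the minimum of min_i(a_i + i · x_0).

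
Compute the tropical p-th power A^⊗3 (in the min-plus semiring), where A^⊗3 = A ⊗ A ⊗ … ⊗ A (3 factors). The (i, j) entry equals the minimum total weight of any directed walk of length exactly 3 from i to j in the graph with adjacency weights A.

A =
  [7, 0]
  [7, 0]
A^⊗3 =
  [7, 0]
  [7, 0]

Each entry (A^⊗3)_ij equals the minimum over all length-3 walks i = v_0 → v_1 → … → v_3 = j of Σ_t A[v_t][v_{t+1}]. For example, for (i, j) = (0, 1) we minimise over 4 possible intermediate vertex sequences; the minimum is 0, attained along the walk 0 → 1 → 1 → 1.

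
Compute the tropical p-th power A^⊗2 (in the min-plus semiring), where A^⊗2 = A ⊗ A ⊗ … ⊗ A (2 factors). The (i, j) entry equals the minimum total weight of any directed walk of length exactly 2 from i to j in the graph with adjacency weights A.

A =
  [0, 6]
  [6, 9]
A^⊗2 =
  [0, 6]
  [6, 12]

Each entry (A^⊗2)_ij equals the minimum over all length-2 walks i = v_0 → v_1 → … → v_2 = j of Σ_t A[v_t][v_{t+1}]. For example, for (i, j) = (0, 1) we minimise over 2 possible intermediate vertex sequences; the minimum is 6, attained along the walk 0 → 0 → 1.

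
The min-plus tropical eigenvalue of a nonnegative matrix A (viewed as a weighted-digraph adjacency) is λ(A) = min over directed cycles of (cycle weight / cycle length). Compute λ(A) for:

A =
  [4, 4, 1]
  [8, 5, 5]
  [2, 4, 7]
λ(A) = 3/2

Enumerate directed cycles and compute their means (weight / length). Sample:
  cycle 0 → 0: weight = 4, length = 1, mean = 4/1 ≈ 4.000
  cycle 1 → 1: weight = 5, length = 1, mean = 5/1 ≈ 5.000
  cycle 2 → 2: weight = 7, length = 1, mean = 7/1 ≈ 7.000
  cycle 0 → 1 → 0: weight = 12, length = 2, mean = 12/2 ≈ 6.000
  cycle 0 → 2 → 0: weight = 3, length = 2, mean = 3/2 ≈ 1.500
  cycle 1 → 0 → 1: weight = 12, length = 2, mean = 12/2 ≈ 6.000
Minimum mean = 1.500, attained e.g. along the cycle 0 → 2 → 0 with weight 3 and length 2. So λ(A) = 3/2 = 3/2.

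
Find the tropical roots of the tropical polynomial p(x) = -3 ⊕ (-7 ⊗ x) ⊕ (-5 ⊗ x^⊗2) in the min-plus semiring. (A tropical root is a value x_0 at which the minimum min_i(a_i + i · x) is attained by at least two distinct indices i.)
Roots: {-2, 4}

Each tropical root is a break point of the lower envelope of the lines y = a_i + i · x (there are 3 lines, with slopes 0, 1, ..., 2). Only the lines that attain the minimum somewhere contribute to roots; other lines are dominated. Here the surviving (envelope) indices are i = 2, i = 1, i = 0.
Intersections between consecutive envelope lines give the roots: for adjacent envelope indices i < j the intersection is x = (a_i − a_j) / (j − i). Reading off the sorted break points: {-2, 4}.
Verification: at each break x_0, at least two indices attain the minimum of min_i(a_i + i · x_0).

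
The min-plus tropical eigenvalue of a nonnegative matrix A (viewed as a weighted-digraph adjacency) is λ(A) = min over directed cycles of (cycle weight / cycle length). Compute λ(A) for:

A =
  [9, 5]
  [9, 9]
λ(A) = 7

Enumerate directed cycles and compute their means (weight / length). Sample:
  cycle 0 → 0: weight = 9, length = 1, mean = 9/1 ≈ 9.000
  cycle 1 → 1: weight = 9, length = 1, mean = 9/1 ≈ 9.000
  cycle 0 → 1 → 0: weight = 14, length = 2, mean = 14/2 ≈ 7.000
  cycle 1 → 0 → 1: weight = 14, length = 2, mean = 14/2 ≈ 7.000
Minimum mean = 7.000, attained e.g. along the cycle 0 → 1 → 0 with weight 14 and length 2. So λ(A) = 14/2 = 7.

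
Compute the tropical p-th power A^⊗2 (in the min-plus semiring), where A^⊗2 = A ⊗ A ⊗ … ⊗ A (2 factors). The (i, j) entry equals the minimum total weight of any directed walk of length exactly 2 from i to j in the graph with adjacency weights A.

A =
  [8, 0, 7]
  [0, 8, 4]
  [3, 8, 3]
A^⊗2 =
  [0, 8, 4]
  [7, 0, 7]
  [6, 3, 6]

Each entry (A^⊗2)_ij equals the minimum over all length-2 walks i = v_0 → v_1 → … → v_2 = j of Σ_t A[v_t][v_{t+1}]. For example, for (i, j) = (0, 2) we minimise over 3 possible intermediate vertex sequences; the minimum is 4, attained along the walk 0 → 1 → 2.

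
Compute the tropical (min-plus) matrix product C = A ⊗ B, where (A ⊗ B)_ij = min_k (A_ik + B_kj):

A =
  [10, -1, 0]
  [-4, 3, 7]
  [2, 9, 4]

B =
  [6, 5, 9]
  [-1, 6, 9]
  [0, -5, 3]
A ⊗ B =
  [-2, -5, 3]
  [2, 1, 5]
  [4, -1, 7]

Apply the min-plus product entry-by-entry:
  C[0][0] = min over k of (A[0][0] + B[0][0] = 10 + 6 = 16, A[0][1] + B[1][0] = -1 + -1 = -2, A[0][2] + B[2][0] = 0 + 0 = 0) = -2 (attained at k = 1)
  C[0][1] = min over k of (A[0][0] + B[0][1] = 10 + 5 = 15, A[0][1] + B[1][1] = -1 + 6 = 5, A[0][2] + B[2][1] = 0 + -5 = -5) = -5 (attained at k = 2)
  C[0][2] = min over k of (A[0][0] + B[0][2] = 10 + 9 = 19, A[0][1] + B[1][2] = -1 + 9 = 8, A[0][2] + B[2][2] = 0 + 3 = 3) = 3 (attained at k = 2)
  C[1][0] = min over k of (A[1][0] + B[0][0] = -4 + 6 = 2, A[1][1] + B[1][0] = 3 + -1 = 2, A[1][2] + B[2][0] = 7 + 0 = 7) = 2 (attained at k = 0)
  C[1][1] = min over k of (A[1][0] + B[0][1] = -4 + 5 = 1, A[1][1] + B[1][1] = 3 + 6 = 9, A[1][2] + B[2][1] = 7 + -5 = 2) = 1 (attained at k = 0)
  C[1][2] = min over k of (A[1][0] + B[0][2] = -4 + 9 = 5, A[1][1] + B[1][2] = 3 + 9 = 12, A[1][2] + B[2][2] = 7 + 3 = 10) = 5 (attained at k = 0)
  C[2][0] = min over k of (A[2][0] + B[0][0] = 2 + 6 = 8, A[2][1] + B[1][0] = 9 + -1 = 8, A[2][2] + B[2][0] = 4 + 0 = 4) = 4 (attained at k = 2)
  C[2][1] = min over k of (A[2][0] + B[0][1] = 2 + 5 = 7, A[2][1] + B[1][1] = 9 + 6 = 15, A[2][2] + B[2][1] = 4 + -5 = -1) = -1 (attained at k = 2)
  C[2][2] = min over k of (A[2][0] + B[0][2] = 2 + 9 = 11, A[2][1] + B[1][2] = 9 + 9 = 18, A[2][2] + B[2][2] = 4 + 3 = 7) = 7 (attained at k = 2)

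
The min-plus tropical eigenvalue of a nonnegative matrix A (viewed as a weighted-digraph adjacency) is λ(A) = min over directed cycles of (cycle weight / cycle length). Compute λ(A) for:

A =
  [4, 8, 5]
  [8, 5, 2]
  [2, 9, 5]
λ(A) = 7/2

Enumerate directed cycles and compute their means (weight / length). Sample:
  cycle 0 → 0: weight = 4, length = 1, mean = 4/1 ≈ 4.000
  cycle 1 → 1: weight = 5, length = 1, mean = 5/1 ≈ 5.000
  cycle 2 → 2: weight = 5, length = 1, mean = 5/1 ≈ 5.000
  cycle 0 → 1 → 0: weight = 16, length = 2, mean = 16/2 ≈ 8.000
  cycle 0 → 2 → 0: weight = 7, length = 2, mean = 7/2 ≈ 3.500
  cycle 1 → 0 → 1: weight = 16, length = 2, mean = 16/2 ≈ 8.000
Minimum mean = 3.500, attained e.g. along the cycle 0 → 2 → 0 with weight 7 and length 2. So λ(A) = 7/2 = 7/2.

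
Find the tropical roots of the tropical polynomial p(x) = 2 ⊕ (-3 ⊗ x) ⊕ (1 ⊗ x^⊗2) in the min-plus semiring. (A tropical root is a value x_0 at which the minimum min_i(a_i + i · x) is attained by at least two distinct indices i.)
Roots: {-4, 5}

Each tropical root is a break point of the lower envelope of the lines y = a_i + i · x (there are 3 lines, with slopes 0, 1, ..., 2). Only the lines that attain the minimum somewhere contribute to roots; other lines are dominated. Here the surviving (envelope) indices are i = 2, i = 1, i = 0.
Intersections between consecutive envelope lines give the roots: for adjacent envelope indices i < j the intersection is x = (a_i − a_j) / (j − i). Reading off the sorted break points: {-4, 5}.
Verification: at each break x_0, at least two indices attain the minimum of min_i(a_i + i · x_0).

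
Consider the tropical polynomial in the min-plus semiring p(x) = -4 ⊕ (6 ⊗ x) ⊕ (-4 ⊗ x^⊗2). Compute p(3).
p(3) = -4

A tropical monomial a ⊗ x^⊗i evaluates to a + i · x. Evaluating each term at x = 3:
  Term 0 contributes -4 + 0 · 3 = -4
  Term 1 contributes 6 + 1 · 3 = 9
  Term 2 contributes -4 + 2 · 3 = 2
p(3) = ⊕ of these = min[-4, 9, 2] = -4.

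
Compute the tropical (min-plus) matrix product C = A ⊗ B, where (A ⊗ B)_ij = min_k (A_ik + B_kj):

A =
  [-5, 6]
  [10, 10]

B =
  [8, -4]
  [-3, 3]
A ⊗ B =
  [3, -9]
  [7, 6]

Apply the min-plus product entry-by-entry:
  C[0][0] = min over k of (A[0][0] + B[0][0] = -5 + 8 = 3, A[0][1] + B[1][0] = 6 + -3 = 3) = 3 (attained at k = 0)
  C[0][1] = min over k of (A[0][0] + B[0][1] = -5 + -4 = -9, A[0][1] + B[1][1] = 6 + 3 = 9) = -9 (attained at k = 0)
  C[1][0] = min over k of (A[1][0] + B[0][0] = 10 + 8 = 18, A[1][1] + B[1][0] = 10 + -3 = 7) = 7 (attained at k = 1)
  C[1][1] = min over k of (A[1][0] + B[0][1] = 10 + -4 = 6, A[1][1] + B[1][1] = 10 + 3 = 13) = 6 (attained at k = 0)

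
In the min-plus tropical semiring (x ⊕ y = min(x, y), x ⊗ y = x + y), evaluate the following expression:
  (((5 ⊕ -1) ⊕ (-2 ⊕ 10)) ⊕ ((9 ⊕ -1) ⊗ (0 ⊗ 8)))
(((5 ⊕ -1) ⊕ (-2 ⊕ 10)) ⊕ ((9 ⊕ -1) ⊗ (0 ⊗ 8))) = -2

Expand innermost to outermost. Recall ⊕ takes the minimum of its arguments and ⊗ takes their sum. Working out the expression (((5 ⊕ -1) ⊕ (-2 ⊕ 10)) ⊕ ((9 ⊕ -1) ⊗ (0 ⊗ 8))) gives -2.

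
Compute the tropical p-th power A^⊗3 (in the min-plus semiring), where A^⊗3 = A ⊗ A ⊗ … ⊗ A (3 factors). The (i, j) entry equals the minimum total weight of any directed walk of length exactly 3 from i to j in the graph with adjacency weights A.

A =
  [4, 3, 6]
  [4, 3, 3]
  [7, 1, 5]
A^⊗3 =
  [10, 7, 9]
  [8, 7, 7]
  [8, 5, 7]

Each entry (A^⊗3)_ij equals the minimum over all length-3 walks i = v_0 → v_1 → … → v_3 = j of Σ_t A[v_t][v_{t+1}]. For example, for (i, j) = (0, 2) we minimise over 9 possible intermediate vertex sequences; the minimum is 9, attained along the walk 0 → 1 → 1 → 2.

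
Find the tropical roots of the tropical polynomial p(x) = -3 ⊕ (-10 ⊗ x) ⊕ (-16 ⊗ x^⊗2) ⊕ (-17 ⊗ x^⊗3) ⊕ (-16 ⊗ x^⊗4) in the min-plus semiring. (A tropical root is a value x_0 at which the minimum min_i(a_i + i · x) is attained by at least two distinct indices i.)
Roots: {-1, 1, 6, 7}

Each tropical root is a break point of the lower envelope of the lines y = a_i + i · x (there are 5 lines, with slopes 0, 1, ..., 4). Only the lines that attain the minimum somewhere contribute to roots; other lines are dominated. Here the surviving (envelope) indices are i = 4, i = 3, i = 2, i = 1, i = 0.
Intersections between consecutive envelope lines give the roots: for adjacent envelope indices i < j the intersection is x = (a_i − a_j) / (j − i). Reading off the sorted break points: {-1, 1, 6, 7}.
Verification: at each break x_0, at least two indices attain the minimum of min_i(a_i + i · x_0).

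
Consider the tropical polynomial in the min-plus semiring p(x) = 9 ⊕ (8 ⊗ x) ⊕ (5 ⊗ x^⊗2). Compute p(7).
p(7) = 9

A tropical monomial a ⊗ x^⊗i evaluates to a + i · x. Evaluating each term at x = 7:
  Term 0 contributes 9 + 0 · 7 = 9
  Term 1 contributes 8 + 1 · 7 = 15
  Term 2 contributes 5 + 2 · 7 = 19
p(7) = ⊕ of these = min[9, 15, 19] = 9.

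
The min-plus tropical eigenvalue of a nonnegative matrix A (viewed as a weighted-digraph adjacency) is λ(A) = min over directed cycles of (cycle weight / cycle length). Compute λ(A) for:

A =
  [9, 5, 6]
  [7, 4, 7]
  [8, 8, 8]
λ(A) = 4

Enumerate directed cycles and compute their means (weight / length). Sample:
  cycle 0 → 0: weight = 9, length = 1, mean = 9/1 ≈ 9.000
  cycle 1 → 1: weight = 4, length = 1, mean = 4/1 ≈ 4.000
  cycle 2 → 2: weight = 8, length = 1, mean = 8/1 ≈ 8.000
  cycle 0 → 1 → 0: weight = 12, length = 2, mean = 12/2 ≈ 6.000
  cycle 0 → 2 → 0: weight = 14, length = 2, mean = 14/2 ≈ 7.000
  cycle 1 → 0 → 1: weight = 12, length = 2, mean = 12/2 ≈ 6.000
Minimum mean = 4.000, attained e.g. along the cycle 1 → 1 with weight 4 and length 1. So λ(A) = 4/1 = 4.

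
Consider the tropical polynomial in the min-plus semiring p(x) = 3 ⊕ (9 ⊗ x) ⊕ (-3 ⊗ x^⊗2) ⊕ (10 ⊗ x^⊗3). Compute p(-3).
p(-3) = -9

A tropical monomial a ⊗ x^⊗i evaluates to a + i · x. Evaluating each term at x = -3:
  Term 0 contributes 3 + 0 · -3 = 3
  Term 1 contributes 9 + 1 · -3 = 6
  Term 2 contributes -3 + 2 · -3 = -9
  Term 3 contributes 10 + 3 · -3 = 1
p(-3) = ⊕ of these = min[3, 6, -9, 1] = -9.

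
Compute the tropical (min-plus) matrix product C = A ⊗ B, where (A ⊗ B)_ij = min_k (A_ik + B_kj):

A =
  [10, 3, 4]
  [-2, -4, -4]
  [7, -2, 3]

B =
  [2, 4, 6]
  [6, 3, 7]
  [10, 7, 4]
A ⊗ B =
  [9, 6, 8]
  [0, -1, 0]
  [4, 1, 5]

Apply the min-plus product entry-by-entry:
  C[0][0] = min over k of (A[0][0] + B[0][0] = 10 + 2 = 12, A[0][1] + B[1][0] = 3 + 6 = 9, A[0][2] + B[2][0] = 4 + 10 = 14) = 9 (attained at k = 1)
  C[0][1] = min over k of (A[0][0] + B[0][1] = 10 + 4 = 14, A[0][1] + B[1][1] = 3 + 3 = 6, A[0][2] + B[2][1] = 4 + 7 = 11) = 6 (attained at k = 1)
  C[0][2] = min over k of (A[0][0] + B[0][2] = 10 + 6 = 16, A[0][1] + B[1][2] = 3 + 7 = 10, A[0][2] + B[2][2] = 4 + 4 = 8) = 8 (attained at k = 2)
  C[1][0] = min over k of (A[1][0] + B[0][0] = -2 + 2 = 0, A[1][1] + B[1][0] = -4 + 6 = 2, A[1][2] + B[2][0] = -4 + 10 = 6) = 0 (attained at k = 0)
  C[1][1] = min over k of (A[1][0] + B[0][1] = -2 + 4 = 2, A[1][1] + B[1][1] = -4 + 3 = -1, A[1][2] + B[2][1] = -4 + 7 = 3) = -1 (attained at k = 1)
  C[1][2] = min over k of (A[1][0] + B[0][2] = -2 + 6 = 4, A[1][1] + B[1][2] = -4 + 7 = 3, A[1][2] + B[2][2] = -4 + 4 = 0) = 0 (attained at k = 2)
  C[2][0] = min over k of (A[2][0] + B[0][0] = 7 + 2 = 9, A[2][1] + B[1][0] = -2 + 6 = 4, A[2][2] + B[2][0] = 3 + 10 = 13) = 4 (attained at k = 1)
  C[2][1] = min over k of (A[2][0] + B[0][1] = 7 + 4 = 11, A[2][1] + B[1][1] = -2 + 3 = 1, A[2][2] + B[2][1] = 3 + 7 = 10) = 1 (attained at k = 1)
  C[2][2] = min over k of (A[2][0] + B[0][2] = 7 + 6 = 13, A[2][1] + B[1][2] = -2 + 7 = 5, A[2][2] + B[2][2] = 3 + 4 = 7) = 5 (attained at k = 1)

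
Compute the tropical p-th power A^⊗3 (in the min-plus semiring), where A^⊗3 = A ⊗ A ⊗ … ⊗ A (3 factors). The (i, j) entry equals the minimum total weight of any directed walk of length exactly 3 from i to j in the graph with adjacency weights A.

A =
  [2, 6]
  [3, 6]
A^⊗3 =
  [6, 10]
  [7, 11]

Each entry (A^⊗3)_ij equals the minimum over all length-3 walks i = v_0 → v_1 → … → v_3 = j of Σ_t A[v_t][v_{t+1}]. For example, for (i, j) = (0, 1) we minimise over 4 possible intermediate vertex sequences; the minimum is 10, attained along the walk 0 → 0 → 0 → 1.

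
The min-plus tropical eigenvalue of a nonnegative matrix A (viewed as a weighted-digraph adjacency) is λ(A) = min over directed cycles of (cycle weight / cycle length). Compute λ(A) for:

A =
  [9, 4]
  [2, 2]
λ(A) = 2

Enumerate directed cycles and compute their means (weight / length). Sample:
  cycle 0 → 0: weight = 9, length = 1, mean = 9/1 ≈ 9.000
  cycle 1 → 1: weight = 2, length = 1, mean = 2/1 ≈ 2.000
  cycle 0 → 1 → 0: weight = 6, length = 2, mean = 6/2 ≈ 3.000
  cycle 1 → 0 → 1: weight = 6, length = 2, mean = 6/2 ≈ 3.000
Minimum mean = 2.000, attained e.g. along the cycle 1 → 1 with weight 2 and length 1. So λ(A) = 2/1 = 2.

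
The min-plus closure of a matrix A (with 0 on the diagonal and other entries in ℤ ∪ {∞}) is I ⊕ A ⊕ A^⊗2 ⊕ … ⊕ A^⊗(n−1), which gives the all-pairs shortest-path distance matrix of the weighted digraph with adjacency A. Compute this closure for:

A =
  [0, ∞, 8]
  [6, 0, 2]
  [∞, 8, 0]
Closure =
  [0, 16, 8]
  [6, 0, 2]
  [14, 8, 0]

This is the Floyd-Warshall all-pairs shortest-path computation. For each intermediate vertex k = 0, 1, …, 2, update dist[i][j] ← min(dist[i][j], dist[i][k] + dist[k][j]). The final matrix gives, for each (i, j), the minimum total weight of any directed path from i to j (possibly empty when i = j).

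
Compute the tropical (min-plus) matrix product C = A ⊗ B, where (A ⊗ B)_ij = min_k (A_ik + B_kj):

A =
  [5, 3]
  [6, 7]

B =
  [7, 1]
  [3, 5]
A ⊗ B =
  [6, 6]
  [10, 7]

Apply the min-plus product entry-by-entry:
  C[0][0] = min over k of (A[0][0] + B[0][0] = 5 + 7 = 12, A[0][1] + B[1][0] = 3 + 3 = 6) = 6 (attained at k = 1)
  C[0][1] = min over k of (A[0][0] + B[0][1] = 5 + 1 = 6, A[0][1] + B[1][1] = 3 + 5 = 8) = 6 (attained at k = 0)
  C[1][0] = min over k of (A[1][0] + B[0][0] = 6 + 7 = 13, A[1][1] + B[1][0] = 7 + 3 = 10) = 10 (attained at k = 1)
  C[1][1] = min over k of (A[1][0] + B[0][1] = 6 + 1 = 7, A[1][1] + B[1][1] = 7 + 5 = 12) = 7 (attained at k = 0)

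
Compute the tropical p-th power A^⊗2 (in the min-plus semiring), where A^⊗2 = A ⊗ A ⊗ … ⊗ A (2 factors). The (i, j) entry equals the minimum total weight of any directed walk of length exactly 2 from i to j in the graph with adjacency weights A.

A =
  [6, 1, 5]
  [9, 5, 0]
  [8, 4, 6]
A^⊗2 =
  [10, 6, 1]
  [8, 4, 5]
  [13, 9, 4]

Each entry (A^⊗2)_ij equals the minimum over all length-2 walks i = v_0 → v_1 → … → v_2 = j of Σ_t A[v_t][v_{t+1}]. For example, for (i, j) = (0, 2) we minimise over 3 possible intermediate vertex sequences; the minimum is 1, attained along the walk 0 → 1 → 2.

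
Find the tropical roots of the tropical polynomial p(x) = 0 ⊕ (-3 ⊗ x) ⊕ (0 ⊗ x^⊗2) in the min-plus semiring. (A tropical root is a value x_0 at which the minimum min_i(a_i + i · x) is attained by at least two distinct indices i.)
Roots: {-3, 3}

Each tropical root is a break point of the lower envelope of the lines y = a_i + i · x (there are 3 lines, with slopes 0, 1, ..., 2). Only the lines that attain the minimum somewhere contribute to roots; other lines are dominated. Here the surviving (envelope) indices are i = 2, i = 1, i = 0.
Intersections between consecutive envelope lines give the roots: for adjacent envelope indices i < j the intersection is x = (a_i − a_j) / (j − i). Reading off the sorted break points: {-3, 3}.
Verification: at each break x_0, at least two indices attain the minimum of min_i(a_i + i · x_0).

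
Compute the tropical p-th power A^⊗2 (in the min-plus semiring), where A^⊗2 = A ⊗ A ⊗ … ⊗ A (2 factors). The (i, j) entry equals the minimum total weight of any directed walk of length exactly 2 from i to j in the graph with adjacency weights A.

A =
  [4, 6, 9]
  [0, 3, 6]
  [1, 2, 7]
A^⊗2 =
  [6, 9, 12]
  [3, 6, 9]
  [2, 5, 8]

Each entry (A^⊗2)_ij equals the minimum over all length-2 walks i = v_0 → v_1 → … → v_2 = j of Σ_t A[v_t][v_{t+1}]. For example, for (i, j) = (0, 2) we minimise over 3 possible intermediate vertex sequences; the minimum is 12, attained along the walk 0 → 1 → 2.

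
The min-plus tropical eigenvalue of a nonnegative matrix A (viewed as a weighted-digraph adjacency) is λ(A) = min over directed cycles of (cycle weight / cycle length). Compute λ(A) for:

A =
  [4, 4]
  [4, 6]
λ(A) = 4

Enumerate directed cycles and compute their means (weight / length). Sample:
  cycle 0 → 0: weight = 4, length = 1, mean = 4/1 ≈ 4.000
  cycle 1 → 1: weight = 6, length = 1, mean = 6/1 ≈ 6.000
  cycle 0 → 1 → 0: weight = 8, length = 2, mean = 8/2 ≈ 4.000
  cycle 1 → 0 → 1: weight = 8, length = 2, mean = 8/2 ≈ 4.000
Minimum mean = 4.000, attained e.g. along the cycle 0 → 0 with weight 4 and length 1. So λ(A) = 4/1 = 4.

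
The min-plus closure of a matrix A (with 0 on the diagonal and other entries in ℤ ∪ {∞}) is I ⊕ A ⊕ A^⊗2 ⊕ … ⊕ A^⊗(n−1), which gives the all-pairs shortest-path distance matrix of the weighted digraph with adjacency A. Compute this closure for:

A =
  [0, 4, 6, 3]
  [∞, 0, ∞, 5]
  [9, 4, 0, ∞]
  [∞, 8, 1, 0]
Closure =
  [0, 4, 4, 3]
  [15, 0, 6, 5]
  [9, 4, 0, 9]
  [10, 5, 1, 0]

This is the Floyd-Warshall all-pairs shortest-path computation. For each intermediate vertex k = 0, 1, …, 3, update dist[i][j] ← min(dist[i][j], dist[i][k] + dist[k][j]). The final matrix gives, for each (i, j), the minimum total weight of any directed path from i to j (possibly empty when i = j).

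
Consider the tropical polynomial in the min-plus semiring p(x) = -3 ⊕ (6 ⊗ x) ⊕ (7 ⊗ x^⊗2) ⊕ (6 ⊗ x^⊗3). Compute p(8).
p(8) = -3

A tropical monomial a ⊗ x^⊗i evaluates to a + i · x. Evaluating each term at x = 8:
  Term 0 contributes -3 + 0 · 8 = -3
  Term 1 contributes 6 + 1 · 8 = 14
  Term 2 contributes 7 + 2 · 8 = 23
  Term 3 contributes 6 + 3 · 8 = 30
p(8) = ⊕ of these = min[-3, 14, 23, 30] = -3.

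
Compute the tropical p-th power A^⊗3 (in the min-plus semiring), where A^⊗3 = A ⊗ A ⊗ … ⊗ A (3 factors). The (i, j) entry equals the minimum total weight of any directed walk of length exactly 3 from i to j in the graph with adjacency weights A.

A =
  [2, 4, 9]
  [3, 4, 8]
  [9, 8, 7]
A^⊗3 =
  [6, 8, 13]
  [7, 9, 14]
  [13, 15, 20]

Each entry (A^⊗3)_ij equals the minimum over all length-3 walks i = v_0 → v_1 → … → v_3 = j of Σ_t A[v_t][v_{t+1}]. For example, for (i, j) = (0, 2) we minimise over 9 possible intermediate vertex sequences; the minimum is 13, attained along the walk 0 → 0 → 0 → 2.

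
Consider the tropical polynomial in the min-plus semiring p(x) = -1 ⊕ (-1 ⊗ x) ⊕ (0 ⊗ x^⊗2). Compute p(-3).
p(-3) = -6

A tropical monomial a ⊗ x^⊗i evaluates to a + i · x. Evaluating each term at x = -3:
  Term 0 contributes -1 + 0 · -3 = -1
  Term 1 contributes -1 + 1 · -3 = -4
  Term 2 contributes 0 + 2 · -3 = -6
p(-3) = ⊕ of these = min[-1, -4, -6] = -6.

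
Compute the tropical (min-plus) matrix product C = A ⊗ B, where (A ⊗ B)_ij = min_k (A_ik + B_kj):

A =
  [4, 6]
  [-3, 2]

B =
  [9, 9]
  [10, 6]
A ⊗ B =
  [13, 12]
  [6, 6]

Apply the min-plus product entry-by-entry:
  C[0][0] = min over k of (A[0][0] + B[0][0] = 4 + 9 = 13, A[0][1] + B[1][0] = 6 + 10 = 16) = 13 (attained at k = 0)
  C[0][1] = min over k of (A[0][0] + B[0][1] = 4 + 9 = 13, A[0][1] + B[1][1] = 6 + 6 = 12) = 12 (attained at k = 1)
  C[1][0] = min over k of (A[1][0] + B[0][0] = -3 + 9 = 6, A[1][1] + B[1][0] = 2 + 10 = 12) = 6 (attained at k = 0)
  C[1][1] = min over k of (A[1][0] + B[0][1] = -3 + 9 = 6, A[1][1] + B[1][1] = 2 + 6 = 8) = 6 (attained at k = 0)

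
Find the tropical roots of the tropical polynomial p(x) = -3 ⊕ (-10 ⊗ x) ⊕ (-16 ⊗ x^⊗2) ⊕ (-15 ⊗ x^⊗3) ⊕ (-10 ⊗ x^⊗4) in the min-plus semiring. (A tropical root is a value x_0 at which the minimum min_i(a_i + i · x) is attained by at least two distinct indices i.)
Roots: {-5, -1, 6, 7}

Each tropical root is a break point of the lower envelope of the lines y = a_i + i · x (there are 5 lines, with slopes 0, 1, ..., 4). Only the lines that attain the minimum somewhere contribute to roots; other lines are dominated. Here the surviving (envelope) indices are i = 4, i = 3, i = 2, i = 1, i = 0.
Intersections between consecutive envelope lines give the roots: for adjacent envelope indices i < j the intersection is x = (a_i − a_j) / (j − i). Reading off the sorted break points: {-5, -1, 6, 7}.
Verification: at each break x_0, at least two indices attain the minimum of min_i(a_i + i · x_0).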